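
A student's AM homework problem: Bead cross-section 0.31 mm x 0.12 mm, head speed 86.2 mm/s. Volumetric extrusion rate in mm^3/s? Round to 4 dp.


Rate = 0.31 * 0.12 * 86.2 = 3.2066 mm^3/s


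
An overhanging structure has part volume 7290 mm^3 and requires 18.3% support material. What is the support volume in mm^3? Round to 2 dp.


V_support = 7290 * 0.183 = 1334.07 mm^3


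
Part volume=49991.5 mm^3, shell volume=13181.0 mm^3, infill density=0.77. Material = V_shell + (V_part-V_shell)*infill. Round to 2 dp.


V_infill = (49991.5 - 13181.0) * 0.77 = 28344.09
V_total = 13181.0 + 28344.09 = 41525.09 mm^3


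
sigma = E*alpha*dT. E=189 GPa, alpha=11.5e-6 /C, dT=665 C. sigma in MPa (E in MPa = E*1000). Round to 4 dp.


sigma = 189*1000 * 11.5e-6 * 665 = 1445.3775 MPa


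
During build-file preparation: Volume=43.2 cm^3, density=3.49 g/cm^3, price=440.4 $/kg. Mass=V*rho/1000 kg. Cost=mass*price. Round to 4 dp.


Mass = 43.2*3.49/1000 = 0.150768 kg
Cost = 0.150768 * 440.4 = 66.3982 $


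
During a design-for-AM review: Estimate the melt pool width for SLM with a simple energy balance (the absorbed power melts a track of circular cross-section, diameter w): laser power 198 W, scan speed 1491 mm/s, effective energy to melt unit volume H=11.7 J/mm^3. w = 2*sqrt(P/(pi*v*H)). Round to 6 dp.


w = 2*sqrt(198/(pi*1491*11.7)) = 0.120214 mm


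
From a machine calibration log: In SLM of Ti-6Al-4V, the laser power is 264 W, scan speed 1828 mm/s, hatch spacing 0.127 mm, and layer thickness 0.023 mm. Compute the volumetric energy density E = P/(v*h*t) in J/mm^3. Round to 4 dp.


E = 264 / (1828*0.127*0.023) = 49.442 J/mm^3


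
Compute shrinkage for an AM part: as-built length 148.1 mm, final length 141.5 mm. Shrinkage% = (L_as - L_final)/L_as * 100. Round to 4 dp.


Shrinkage = ((148.1-141.5)/148.1)*100 = 4.4564 %


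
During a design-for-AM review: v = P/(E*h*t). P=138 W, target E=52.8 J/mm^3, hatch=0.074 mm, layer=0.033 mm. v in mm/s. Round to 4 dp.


v = 138 / (52.8*0.074*0.033) = 1070.2852 mm/s


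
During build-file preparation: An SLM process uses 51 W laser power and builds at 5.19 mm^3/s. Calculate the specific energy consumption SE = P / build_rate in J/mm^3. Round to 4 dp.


SE = 51 / 5.19 = 9.8266 J/mm^3


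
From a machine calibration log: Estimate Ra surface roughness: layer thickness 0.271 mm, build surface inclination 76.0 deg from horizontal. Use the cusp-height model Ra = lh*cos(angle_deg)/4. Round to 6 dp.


Ra = 0.271 * cos(76.0) / 4 = 0.01639 mm


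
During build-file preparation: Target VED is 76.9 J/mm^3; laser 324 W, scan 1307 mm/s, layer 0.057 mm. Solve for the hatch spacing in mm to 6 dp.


h = 324 / (76.9*1307*0.057) = 0.056555 mm


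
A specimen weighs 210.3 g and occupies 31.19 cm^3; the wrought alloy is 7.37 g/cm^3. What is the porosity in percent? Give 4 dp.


rho_part = 210.3 / 31.19 = 6.74254569 g/cm^3
Porosity = (1 - 6.74254569/7.37)*100 = 8.5136 %


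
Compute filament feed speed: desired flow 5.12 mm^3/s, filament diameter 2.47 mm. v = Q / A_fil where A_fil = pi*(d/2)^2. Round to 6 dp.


A = pi*(2.47/2)^2 = 4.791636
v = 5.12 / 4.791636 = 1.068529 mm/s


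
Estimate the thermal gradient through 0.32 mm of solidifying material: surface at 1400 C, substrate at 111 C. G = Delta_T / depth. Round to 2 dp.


G = (1400-111)/0.32 = 4028.13 C/mm


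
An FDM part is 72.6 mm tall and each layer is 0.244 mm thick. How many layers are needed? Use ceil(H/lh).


Layers = ceil(72.6/0.244) = 298


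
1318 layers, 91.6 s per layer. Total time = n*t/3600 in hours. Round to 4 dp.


t = 1318 * 91.6 / 3600 = 33.5358 hrs


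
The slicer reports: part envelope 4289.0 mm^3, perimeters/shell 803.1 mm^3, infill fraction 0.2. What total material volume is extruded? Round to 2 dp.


V_infill = (4289.0 - 803.1) * 0.2 = 697.18
V_total = 803.1 + 697.18 = 1500.28 mm^3


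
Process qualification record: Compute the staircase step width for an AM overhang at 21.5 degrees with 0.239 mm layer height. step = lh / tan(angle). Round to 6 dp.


step = 0.239 / tan(21.5) = 0.606737 mm


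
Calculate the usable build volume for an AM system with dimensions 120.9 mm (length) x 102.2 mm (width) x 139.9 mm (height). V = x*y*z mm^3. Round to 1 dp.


V = 120.9 * 102.2 * 139.9 = 1728601.6 mm^3


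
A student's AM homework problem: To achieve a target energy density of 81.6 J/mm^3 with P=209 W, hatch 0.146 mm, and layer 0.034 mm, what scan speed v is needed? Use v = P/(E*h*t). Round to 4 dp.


v = 209 / (81.6*0.146*0.034) = 515.9699 mm/s


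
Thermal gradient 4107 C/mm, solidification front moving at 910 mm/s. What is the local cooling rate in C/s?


CR = 4107 * 910 = 3737370 C/s


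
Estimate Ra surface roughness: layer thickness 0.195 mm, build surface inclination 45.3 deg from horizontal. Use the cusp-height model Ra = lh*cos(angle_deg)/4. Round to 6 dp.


Ra = 0.195 * cos(45.3) / 4 = 0.03429 mm


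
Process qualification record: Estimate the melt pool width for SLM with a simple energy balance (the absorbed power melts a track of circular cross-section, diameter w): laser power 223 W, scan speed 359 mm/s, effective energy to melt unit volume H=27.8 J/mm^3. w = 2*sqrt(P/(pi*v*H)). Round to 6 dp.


w = 2*sqrt(223/(pi*359*27.8)) = 0.16867 mm


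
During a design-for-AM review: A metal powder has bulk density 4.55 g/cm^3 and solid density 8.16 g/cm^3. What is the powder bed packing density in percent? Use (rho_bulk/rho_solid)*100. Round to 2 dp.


Packing = (4.55/8.16)*100 = 55.76 %


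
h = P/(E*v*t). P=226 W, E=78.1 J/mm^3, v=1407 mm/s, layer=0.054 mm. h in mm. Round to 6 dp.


h = 226 / (78.1*1407*0.054) = 0.038086 mm


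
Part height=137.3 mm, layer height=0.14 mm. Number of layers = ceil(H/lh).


Layers = ceil(137.3/0.14) = 981


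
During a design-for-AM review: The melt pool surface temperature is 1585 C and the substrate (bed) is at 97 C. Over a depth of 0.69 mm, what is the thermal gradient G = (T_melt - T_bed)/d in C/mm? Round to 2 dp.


G = (1585-97)/0.69 = 2156.52 C/mm


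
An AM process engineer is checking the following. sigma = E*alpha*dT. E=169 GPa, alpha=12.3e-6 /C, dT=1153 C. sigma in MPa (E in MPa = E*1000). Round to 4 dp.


sigma = 169*1000 * 12.3e-6 * 1153 = 2396.7411 MPa


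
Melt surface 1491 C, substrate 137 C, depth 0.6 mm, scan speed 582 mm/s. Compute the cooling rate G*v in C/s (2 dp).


G = (1491-137)/0.6 = 2256.66666667 C/mm
CR = 2256.66666667 * 582 = 1313380.0 C/s


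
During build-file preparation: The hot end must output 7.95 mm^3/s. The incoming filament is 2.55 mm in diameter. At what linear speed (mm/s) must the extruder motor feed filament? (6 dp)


A = pi*(2.55/2)^2 = 5.107052
v = 7.95 / 5.107052 = 1.556671 mm/s


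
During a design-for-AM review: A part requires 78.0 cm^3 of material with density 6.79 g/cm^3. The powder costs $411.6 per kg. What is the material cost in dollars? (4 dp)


Mass = 78.0*6.79/1000 = 0.52962 kg
Cost = 0.52962 * 411.6 = 217.9916 $


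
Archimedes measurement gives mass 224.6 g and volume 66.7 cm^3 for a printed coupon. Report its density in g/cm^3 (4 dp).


rho = 224.6 / 66.7 = 3.3673 g/cm^3


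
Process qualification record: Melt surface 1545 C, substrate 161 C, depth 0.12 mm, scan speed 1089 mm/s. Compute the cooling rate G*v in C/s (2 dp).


G = (1545-161)/0.12 = 11533.33333333 C/mm
CR = 11533.33333333 * 1089 = 12559800.0 C/s


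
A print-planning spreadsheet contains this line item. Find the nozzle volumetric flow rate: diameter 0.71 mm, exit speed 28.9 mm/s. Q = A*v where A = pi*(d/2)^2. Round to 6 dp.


A = pi*(0.71/2)^2 = 0.39591921 mm^2
Q = 0.39591921 * 28.9 = 11.442065 mm^3/s


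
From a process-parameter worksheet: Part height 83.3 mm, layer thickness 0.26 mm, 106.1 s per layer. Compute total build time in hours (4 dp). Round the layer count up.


Layers = ceil(83.3/0.26) = 321
t = 321 * 106.1 / 3600 = 9.4606 hrs


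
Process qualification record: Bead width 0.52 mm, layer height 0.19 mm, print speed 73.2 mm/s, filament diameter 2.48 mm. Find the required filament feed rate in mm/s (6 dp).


Q = 0.52 * 0.19 * 73.2 = 7.23216 mm^3/s
A_fil = pi*(2.48/2)^2 = 4.83051286 mm^2
v_feed = 7.23216 / 4.83051286 = 1.497183 mm/s


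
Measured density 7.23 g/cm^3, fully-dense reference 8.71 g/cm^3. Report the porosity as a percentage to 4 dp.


Porosity = (1-7.23/8.71)*100 = 16.992 %


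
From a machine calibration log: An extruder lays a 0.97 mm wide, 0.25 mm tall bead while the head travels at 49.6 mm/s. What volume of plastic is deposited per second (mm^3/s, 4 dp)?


Rate = 0.97 * 0.25 * 49.6 = 12.028 mm^3/s


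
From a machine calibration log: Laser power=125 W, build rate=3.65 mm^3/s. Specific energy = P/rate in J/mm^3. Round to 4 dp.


SE = 125 / 3.65 = 34.2466 J/mm^3


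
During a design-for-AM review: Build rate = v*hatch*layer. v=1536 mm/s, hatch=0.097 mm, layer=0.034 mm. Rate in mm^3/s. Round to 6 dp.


Rate = 1536 * 0.097 * 0.034 = 5.065728 mm^3/s


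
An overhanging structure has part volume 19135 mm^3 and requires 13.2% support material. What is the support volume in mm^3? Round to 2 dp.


V_support = 19135 * 0.132 = 2525.82 mm^3


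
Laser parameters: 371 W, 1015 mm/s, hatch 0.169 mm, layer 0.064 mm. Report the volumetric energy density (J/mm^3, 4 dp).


E = 371 / (1015*0.169*0.064) = 33.7941 J/mm^3


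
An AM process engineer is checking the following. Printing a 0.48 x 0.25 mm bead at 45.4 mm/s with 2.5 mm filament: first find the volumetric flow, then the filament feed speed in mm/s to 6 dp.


Q = 0.48 * 0.25 * 45.4 = 5.448 mm^3/s
A_fil = pi*(2.5/2)^2 = 4.90873852 mm^2
v_feed = 5.448 / 4.90873852 = 1.109857 mm/s


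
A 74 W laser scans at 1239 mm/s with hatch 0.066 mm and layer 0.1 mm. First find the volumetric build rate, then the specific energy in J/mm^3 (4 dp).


Build rate = 1239 * 0.066 * 0.1 = 8.1774 mm^3/s
SE = 74 / 8.1774 = 9.0493 J/mm^3


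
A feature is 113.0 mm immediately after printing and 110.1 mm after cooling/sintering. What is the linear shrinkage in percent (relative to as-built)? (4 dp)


Shrinkage = ((113.0-110.1)/113.0)*100 = 2.5664 %


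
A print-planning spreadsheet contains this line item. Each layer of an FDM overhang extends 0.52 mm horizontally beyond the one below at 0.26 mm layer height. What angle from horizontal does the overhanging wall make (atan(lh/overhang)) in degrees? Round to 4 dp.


angle = atan(0.26/0.52) = 26.5651 degrees


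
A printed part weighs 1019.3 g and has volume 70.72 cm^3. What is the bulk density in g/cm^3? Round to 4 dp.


rho = 1019.3 / 70.72 = 14.4132 g/cm^3


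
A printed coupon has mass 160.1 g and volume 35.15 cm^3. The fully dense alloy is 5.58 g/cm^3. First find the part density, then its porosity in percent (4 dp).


rho_part = 160.1 / 35.15 = 4.55476529 g/cm^3
Porosity = (1 - 4.55476529/5.58)*100 = 18.3734 %


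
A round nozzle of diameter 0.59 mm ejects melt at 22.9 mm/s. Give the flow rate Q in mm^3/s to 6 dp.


A = pi*(0.59/2)^2 = 0.2733971 mm^2
Q = 0.2733971 * 22.9 = 6.260794 mm^3/s


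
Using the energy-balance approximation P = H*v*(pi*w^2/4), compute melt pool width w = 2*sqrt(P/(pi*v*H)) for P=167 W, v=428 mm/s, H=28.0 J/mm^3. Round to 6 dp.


w = 2*sqrt(167/(pi*428*28.0)) = 0.133203 mm


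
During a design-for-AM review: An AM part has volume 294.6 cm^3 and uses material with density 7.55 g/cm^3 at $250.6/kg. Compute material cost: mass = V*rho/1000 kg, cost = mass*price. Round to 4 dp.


Mass = 294.6*7.55/1000 = 2.22423 kg
Cost = 2.22423 * 250.6 = 557.392 $


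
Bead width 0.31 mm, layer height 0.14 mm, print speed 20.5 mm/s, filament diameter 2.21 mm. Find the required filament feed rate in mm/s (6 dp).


Q = 0.31 * 0.14 * 20.5 = 0.8897 mm^3/s
A_fil = pi*(2.21/2)^2 = 3.83596317 mm^2
v_feed = 0.8897 / 3.83596317 = 0.231937 mm/s


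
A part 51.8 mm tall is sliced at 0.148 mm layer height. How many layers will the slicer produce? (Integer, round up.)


Layers = ceil(51.8/0.148) = 350


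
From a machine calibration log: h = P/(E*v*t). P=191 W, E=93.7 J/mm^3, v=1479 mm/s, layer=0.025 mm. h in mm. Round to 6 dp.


h = 191 / (93.7*1479*0.025) = 0.05513 mm


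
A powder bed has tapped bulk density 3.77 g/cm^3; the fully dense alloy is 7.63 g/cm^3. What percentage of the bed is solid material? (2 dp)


Packing = (3.77/7.63)*100 = 49.41 %


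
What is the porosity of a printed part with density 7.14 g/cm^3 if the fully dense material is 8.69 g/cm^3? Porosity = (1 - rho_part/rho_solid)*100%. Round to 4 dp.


Porosity = (1-7.14/8.69)*100 = 17.8366 %


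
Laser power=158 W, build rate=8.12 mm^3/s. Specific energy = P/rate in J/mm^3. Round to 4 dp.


SE = 158 / 8.12 = 19.4581 J/mm^3


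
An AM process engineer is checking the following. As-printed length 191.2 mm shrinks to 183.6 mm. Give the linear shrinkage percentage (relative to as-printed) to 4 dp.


Shrinkage = ((191.2-183.6)/191.2)*100 = 3.9749 %


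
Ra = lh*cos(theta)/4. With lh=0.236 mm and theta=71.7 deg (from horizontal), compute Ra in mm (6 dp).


Ra = 0.236 * cos(71.7) / 4 = 0.018526 mm


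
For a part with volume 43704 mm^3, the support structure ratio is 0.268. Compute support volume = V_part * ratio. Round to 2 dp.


V_support = 43704 * 0.268 = 11712.67 mm^3


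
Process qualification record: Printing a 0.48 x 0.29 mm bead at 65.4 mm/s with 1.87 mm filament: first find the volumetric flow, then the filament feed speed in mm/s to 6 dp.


Q = 0.48 * 0.29 * 65.4 = 9.10368 mm^3/s
A_fil = pi*(1.87/2)^2 = 2.74645884 mm^2
v_feed = 9.10368 / 2.74645884 = 3.314697 mm/s


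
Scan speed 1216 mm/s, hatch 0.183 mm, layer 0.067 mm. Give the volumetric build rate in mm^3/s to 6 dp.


Rate = 1216 * 0.183 * 0.067 = 14.909376 mm^3/s


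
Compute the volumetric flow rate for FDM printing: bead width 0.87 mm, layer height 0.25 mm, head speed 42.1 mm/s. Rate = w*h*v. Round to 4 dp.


Rate = 0.87 * 0.25 * 42.1 = 9.1568 mm^3/s


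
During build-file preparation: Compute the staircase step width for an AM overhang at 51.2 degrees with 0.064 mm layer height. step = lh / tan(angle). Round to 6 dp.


step = 0.064 / tan(51.2) = 0.051457 mm


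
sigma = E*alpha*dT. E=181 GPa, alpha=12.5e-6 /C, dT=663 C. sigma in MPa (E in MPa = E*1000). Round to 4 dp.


sigma = 181*1000 * 12.5e-6 * 663 = 1500.0375 MPa


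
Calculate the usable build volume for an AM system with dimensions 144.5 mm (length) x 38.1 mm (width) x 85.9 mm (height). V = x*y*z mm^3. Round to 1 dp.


V = 144.5 * 38.1 * 85.9 = 472918.2 mm^3


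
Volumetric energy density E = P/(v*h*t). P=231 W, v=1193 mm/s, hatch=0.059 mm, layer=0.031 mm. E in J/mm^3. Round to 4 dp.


E = 231 / (1193*0.059*0.031) = 105.8663 J/mm^3


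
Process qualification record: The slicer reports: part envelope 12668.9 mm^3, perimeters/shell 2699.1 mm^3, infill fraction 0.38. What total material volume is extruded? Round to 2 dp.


V_infill = (12668.9 - 2699.1) * 0.38 = 3788.52
V_total = 2699.1 + 3788.52 = 6487.62 mm^3


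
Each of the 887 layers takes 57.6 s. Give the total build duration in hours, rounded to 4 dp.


t = 887 * 57.6 / 3600 = 14.192 hrs


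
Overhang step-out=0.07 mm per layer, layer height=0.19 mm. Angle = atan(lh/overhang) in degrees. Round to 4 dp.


angle = atan(0.19/0.07) = 69.7751 degrees


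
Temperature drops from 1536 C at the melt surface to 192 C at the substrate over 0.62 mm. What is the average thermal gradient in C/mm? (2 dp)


G = (1536-192)/0.62 = 2167.74 C/mm


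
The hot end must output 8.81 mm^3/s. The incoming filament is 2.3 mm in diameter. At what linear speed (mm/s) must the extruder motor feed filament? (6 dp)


A = pi*(2.3/2)^2 = 4.154756
v = 8.81 / 4.154756 = 2.120461 mm/s


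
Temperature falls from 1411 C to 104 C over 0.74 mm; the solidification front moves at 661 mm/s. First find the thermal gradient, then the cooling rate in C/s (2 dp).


G = (1411-104)/0.74 = 1766.21621622 C/mm
CR = 1766.21621622 * 661 = 1167468.92 C/s


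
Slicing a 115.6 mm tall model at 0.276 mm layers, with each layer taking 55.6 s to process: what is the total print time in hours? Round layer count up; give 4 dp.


Layers = ceil(115.6/0.276) = 419
t = 419 * 55.6 / 3600 = 6.4712 hrs


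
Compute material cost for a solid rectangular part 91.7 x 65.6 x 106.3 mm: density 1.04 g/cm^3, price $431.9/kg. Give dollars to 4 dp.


V = 91.7 * 65.6 * 106.3 = 639449.776 mm^3 = 639.449776 cm^3
Mass = 639.449776 * 1.04 / 1000 = 0.66502777 kg
Cost = 0.66502777 * 431.9 = 287.2255 $


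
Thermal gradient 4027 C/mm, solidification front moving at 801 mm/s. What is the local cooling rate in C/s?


CR = 4027 * 801 = 3225627 C/s


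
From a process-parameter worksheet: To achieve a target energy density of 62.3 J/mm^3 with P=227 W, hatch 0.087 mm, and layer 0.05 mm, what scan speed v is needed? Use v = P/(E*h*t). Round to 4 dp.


v = 227 / (62.3*0.087*0.05) = 837.6229 mm/s


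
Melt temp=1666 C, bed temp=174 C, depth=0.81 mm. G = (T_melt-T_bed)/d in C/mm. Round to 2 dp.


G = (1666-174)/0.81 = 1841.98 C/mm


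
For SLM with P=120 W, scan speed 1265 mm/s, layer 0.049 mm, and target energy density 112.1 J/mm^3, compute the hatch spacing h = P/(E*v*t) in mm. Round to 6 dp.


h = 120 / (112.1*1265*0.049) = 0.01727 mm


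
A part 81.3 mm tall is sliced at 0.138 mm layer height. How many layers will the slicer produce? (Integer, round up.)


Layers = ceil(81.3/0.138) = 590


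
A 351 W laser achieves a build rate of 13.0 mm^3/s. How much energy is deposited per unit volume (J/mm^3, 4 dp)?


SE = 351 / 13.0 = 27.0 J/mm^3


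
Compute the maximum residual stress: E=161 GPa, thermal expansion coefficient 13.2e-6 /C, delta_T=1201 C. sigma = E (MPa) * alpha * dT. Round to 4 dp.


sigma = 161*1000 * 13.2e-6 * 1201 = 2552.3652 MPa


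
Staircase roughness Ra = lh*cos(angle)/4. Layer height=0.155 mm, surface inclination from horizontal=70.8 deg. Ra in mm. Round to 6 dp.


Ra = 0.155 * cos(70.8) / 4 = 0.012744 mm


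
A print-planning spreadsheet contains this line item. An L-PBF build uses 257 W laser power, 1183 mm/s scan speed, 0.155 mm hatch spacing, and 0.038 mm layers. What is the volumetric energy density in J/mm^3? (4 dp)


E = 257 / (1183*0.155*0.038) = 36.8836 J/mm^3


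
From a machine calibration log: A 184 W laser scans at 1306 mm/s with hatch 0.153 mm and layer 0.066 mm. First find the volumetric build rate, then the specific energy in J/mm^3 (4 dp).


Build rate = 1306 * 0.153 * 0.066 = 13.187988 mm^3/s
SE = 184 / 13.187988 = 13.9521 J/mm^3


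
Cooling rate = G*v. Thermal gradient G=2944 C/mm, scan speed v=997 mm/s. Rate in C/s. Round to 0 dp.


CR = 2944 * 997 = 2935168 C/s


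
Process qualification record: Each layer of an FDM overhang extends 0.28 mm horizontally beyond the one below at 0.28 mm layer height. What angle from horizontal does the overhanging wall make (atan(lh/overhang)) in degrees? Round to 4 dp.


angle = atan(0.28/0.28) = 45.0 degrees


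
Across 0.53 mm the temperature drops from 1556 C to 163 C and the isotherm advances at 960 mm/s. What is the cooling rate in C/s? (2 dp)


G = (1556-163)/0.53 = 2628.30188679 C/mm
CR = 2628.30188679 * 960 = 2523169.81 C/s


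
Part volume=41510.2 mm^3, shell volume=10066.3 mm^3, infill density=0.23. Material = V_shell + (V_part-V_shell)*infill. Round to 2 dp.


V_infill = (41510.2 - 10066.3) * 0.23 = 7232.1
V_total = 10066.3 + 7232.1 = 17298.4 mm^3


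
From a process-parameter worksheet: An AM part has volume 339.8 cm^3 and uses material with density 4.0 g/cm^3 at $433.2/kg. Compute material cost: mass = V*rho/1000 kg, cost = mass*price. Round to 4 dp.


Mass = 339.8*4.0/1000 = 1.3592 kg
Cost = 1.3592 * 433.2 = 588.8054 $


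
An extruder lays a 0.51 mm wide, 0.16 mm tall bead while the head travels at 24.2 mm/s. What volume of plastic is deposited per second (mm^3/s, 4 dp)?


Rate = 0.51 * 0.16 * 24.2 = 1.9747 mm^3/s


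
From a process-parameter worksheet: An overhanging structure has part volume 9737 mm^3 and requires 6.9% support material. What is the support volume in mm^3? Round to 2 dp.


V_support = 9737 * 0.069 = 671.85 mm^3


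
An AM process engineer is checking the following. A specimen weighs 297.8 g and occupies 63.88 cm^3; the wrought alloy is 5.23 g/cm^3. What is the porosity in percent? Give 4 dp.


rho_part = 297.8 / 63.88 = 4.661866 g/cm^3
Porosity = (1 - 4.661866/5.23)*100 = 10.863 %


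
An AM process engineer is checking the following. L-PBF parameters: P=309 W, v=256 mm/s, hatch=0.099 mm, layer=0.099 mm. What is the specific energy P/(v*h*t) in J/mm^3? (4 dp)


Build rate = 256 * 0.099 * 0.099 = 2.509056 mm^3/s
SE = 309 / 2.509056 = 123.1539 J/mm^3


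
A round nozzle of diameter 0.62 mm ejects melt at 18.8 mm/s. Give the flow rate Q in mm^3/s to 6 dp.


A = pi*(0.62/2)^2 = 0.30190705 mm^2
Q = 0.30190705 * 18.8 = 5.675853 mm^3/s


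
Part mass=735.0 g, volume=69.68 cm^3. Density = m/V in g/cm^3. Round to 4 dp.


rho = 735.0 / 69.68 = 10.5482 g/cm^3


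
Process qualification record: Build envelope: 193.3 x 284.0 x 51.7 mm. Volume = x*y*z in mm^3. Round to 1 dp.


V = 193.3 * 284.0 * 51.7 = 2838185.2 mm^3


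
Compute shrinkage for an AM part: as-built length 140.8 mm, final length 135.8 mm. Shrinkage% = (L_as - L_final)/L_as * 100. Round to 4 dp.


Shrinkage = ((140.8-135.8)/140.8)*100 = 3.5511 %


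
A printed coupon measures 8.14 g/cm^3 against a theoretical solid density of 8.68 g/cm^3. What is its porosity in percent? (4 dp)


Porosity = (1-8.14/8.68)*100 = 6.2212 %


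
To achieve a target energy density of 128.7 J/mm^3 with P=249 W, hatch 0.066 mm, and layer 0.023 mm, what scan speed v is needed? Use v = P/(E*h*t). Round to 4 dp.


v = 249 / (128.7*0.066*0.023) = 1274.527 mm/s


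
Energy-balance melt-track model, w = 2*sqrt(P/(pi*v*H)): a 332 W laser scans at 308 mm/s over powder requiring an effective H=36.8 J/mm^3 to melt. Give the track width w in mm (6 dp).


w = 2*sqrt(332/(pi*308*36.8)) = 0.193119 mm


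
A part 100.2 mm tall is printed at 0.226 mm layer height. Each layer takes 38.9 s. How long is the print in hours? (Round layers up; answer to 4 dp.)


Layers = ceil(100.2/0.226) = 444
t = 444 * 38.9 / 3600 = 4.7977 hrs


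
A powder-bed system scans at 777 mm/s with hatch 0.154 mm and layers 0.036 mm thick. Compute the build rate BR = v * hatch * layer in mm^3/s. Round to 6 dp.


Rate = 777 * 0.154 * 0.036 = 4.307688 mm^3/s


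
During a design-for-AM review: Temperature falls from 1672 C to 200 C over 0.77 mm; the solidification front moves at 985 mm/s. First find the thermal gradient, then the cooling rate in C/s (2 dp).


G = (1672-200)/0.77 = 1911.68831169 C/mm
CR = 1911.68831169 * 985 = 1883012.99 C/s


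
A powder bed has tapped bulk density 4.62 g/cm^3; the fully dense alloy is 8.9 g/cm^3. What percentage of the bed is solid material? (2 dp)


Packing = (4.62/8.9)*100 = 51.91 %


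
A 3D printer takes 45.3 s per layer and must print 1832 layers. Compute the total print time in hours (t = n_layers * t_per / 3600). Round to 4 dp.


t = 1832 * 45.3 / 3600 = 23.0527 hrs


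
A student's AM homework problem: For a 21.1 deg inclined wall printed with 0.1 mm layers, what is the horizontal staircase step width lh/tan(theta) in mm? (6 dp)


step = 0.1 / tan(21.1) = 0.259156 mm


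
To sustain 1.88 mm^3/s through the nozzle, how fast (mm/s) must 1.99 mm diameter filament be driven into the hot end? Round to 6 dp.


A = pi*(1.99/2)^2 = 3.110255
v = 1.88 / 3.110255 = 0.604452 mm/s


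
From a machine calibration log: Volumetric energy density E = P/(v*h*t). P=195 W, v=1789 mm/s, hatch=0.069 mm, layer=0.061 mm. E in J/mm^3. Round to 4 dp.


E = 195 / (1789*0.069*0.061) = 25.8968 J/mm^3


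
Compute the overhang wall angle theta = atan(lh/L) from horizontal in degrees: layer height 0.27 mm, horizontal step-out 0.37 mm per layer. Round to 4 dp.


angle = atan(0.27/0.37) = 36.1193 degrees


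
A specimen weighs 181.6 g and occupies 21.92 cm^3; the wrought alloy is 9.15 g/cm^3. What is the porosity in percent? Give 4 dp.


rho_part = 181.6 / 21.92 = 8.28467153 g/cm^3
Porosity = (1 - 8.28467153/9.15)*100 = 9.4571 %


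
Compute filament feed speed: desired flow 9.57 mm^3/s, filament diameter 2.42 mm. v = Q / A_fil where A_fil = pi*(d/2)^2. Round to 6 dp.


A = pi*(2.42/2)^2 = 4.599606
v = 9.57 / 4.599606 = 2.080613 mm/s


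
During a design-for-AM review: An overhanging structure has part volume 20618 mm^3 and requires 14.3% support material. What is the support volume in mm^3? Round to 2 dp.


V_support = 20618 * 0.143 = 2948.37 mm^3


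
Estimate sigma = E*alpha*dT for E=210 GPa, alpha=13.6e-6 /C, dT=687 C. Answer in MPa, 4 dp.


sigma = 210*1000 * 13.6e-6 * 687 = 1962.072 MPa


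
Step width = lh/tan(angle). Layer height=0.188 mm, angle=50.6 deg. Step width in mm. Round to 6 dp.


step = 0.188 / tan(50.6) = 0.154425 mm


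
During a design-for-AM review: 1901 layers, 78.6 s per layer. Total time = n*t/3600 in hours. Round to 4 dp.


t = 1901 * 78.6 / 3600 = 41.5052 hrs


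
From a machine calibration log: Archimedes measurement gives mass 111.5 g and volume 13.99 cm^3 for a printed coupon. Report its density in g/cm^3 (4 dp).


rho = 111.5 / 13.99 = 7.97 g/cm^3


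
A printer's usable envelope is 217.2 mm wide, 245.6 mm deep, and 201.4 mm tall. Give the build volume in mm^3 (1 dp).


V = 217.2 * 245.6 * 201.4 = 10743546.0 mm^3


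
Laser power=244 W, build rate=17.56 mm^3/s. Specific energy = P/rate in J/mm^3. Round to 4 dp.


SE = 244 / 17.56 = 13.8952 J/mm^3


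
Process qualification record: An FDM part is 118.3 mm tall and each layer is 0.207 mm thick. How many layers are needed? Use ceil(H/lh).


Layers = ceil(118.3/0.207) = 572


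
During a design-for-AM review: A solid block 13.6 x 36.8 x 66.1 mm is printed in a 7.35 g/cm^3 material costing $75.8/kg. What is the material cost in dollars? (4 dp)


V = 13.6 * 36.8 * 66.1 = 33081.728 mm^3 = 33.081728 cm^3
Mass = 33.081728 * 7.35 / 1000 = 0.2431507 kg
Cost = 0.2431507 * 75.8 = 18.4308 $


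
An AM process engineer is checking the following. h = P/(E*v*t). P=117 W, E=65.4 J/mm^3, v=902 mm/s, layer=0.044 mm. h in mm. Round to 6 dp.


h = 117 / (65.4*902*0.044) = 0.045076 mm


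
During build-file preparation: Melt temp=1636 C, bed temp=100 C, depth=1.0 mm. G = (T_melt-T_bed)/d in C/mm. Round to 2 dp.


G = (1636-100)/1.0 = 1536.0 C/mm


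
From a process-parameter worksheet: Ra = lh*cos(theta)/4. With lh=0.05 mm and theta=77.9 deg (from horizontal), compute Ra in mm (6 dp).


Ra = 0.05 * cos(77.9) / 4 = 0.00262 mm


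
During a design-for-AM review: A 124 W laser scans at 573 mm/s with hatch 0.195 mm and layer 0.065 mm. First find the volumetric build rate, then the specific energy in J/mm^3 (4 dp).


Build rate = 573 * 0.195 * 0.065 = 7.262775 mm^3/s
SE = 124 / 7.262775 = 17.0734 J/mm^3


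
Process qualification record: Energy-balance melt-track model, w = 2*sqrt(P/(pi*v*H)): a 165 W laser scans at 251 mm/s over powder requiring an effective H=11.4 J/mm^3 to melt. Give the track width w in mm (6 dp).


w = 2*sqrt(165/(pi*251*11.4)) = 0.270962 mm


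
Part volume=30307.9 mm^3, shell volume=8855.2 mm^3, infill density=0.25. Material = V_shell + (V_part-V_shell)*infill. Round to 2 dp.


V_infill = (30307.9 - 8855.2) * 0.25 = 5363.18
V_total = 8855.2 + 5363.18 = 14218.38 mm^3


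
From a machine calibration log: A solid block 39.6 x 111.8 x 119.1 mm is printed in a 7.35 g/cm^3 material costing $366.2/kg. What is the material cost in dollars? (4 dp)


V = 39.6 * 111.8 * 119.1 = 527289.048 mm^3 = 527.289048 cm^3
Mass = 527.289048 * 7.35 / 1000 = 3.8755745 kg
Cost = 3.8755745 * 366.2 = 1419.2354 $


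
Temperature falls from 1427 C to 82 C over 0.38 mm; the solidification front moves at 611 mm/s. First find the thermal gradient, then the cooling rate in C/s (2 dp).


G = (1427-82)/0.38 = 3539.47368421 C/mm
CR = 3539.47368421 * 611 = 2162618.42 C/s


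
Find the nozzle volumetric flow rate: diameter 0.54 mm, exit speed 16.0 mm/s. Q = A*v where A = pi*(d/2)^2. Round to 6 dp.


A = pi*(0.54/2)^2 = 0.2290221 mm^2
Q = 0.2290221 * 16.0 = 3.664354 mm^3/s


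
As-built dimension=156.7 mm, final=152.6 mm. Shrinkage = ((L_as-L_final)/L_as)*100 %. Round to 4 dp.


Shrinkage = ((156.7-152.6)/156.7)*100 = 2.6165 %


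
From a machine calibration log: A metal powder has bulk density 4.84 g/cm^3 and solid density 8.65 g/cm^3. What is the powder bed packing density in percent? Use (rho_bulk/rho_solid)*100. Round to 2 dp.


Packing = (4.84/8.65)*100 = 55.95 %


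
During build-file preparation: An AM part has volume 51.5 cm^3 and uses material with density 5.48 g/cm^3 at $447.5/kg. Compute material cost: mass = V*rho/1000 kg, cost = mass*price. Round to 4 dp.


Mass = 51.5*5.48/1000 = 0.28222 kg
Cost = 0.28222 * 447.5 = 126.2935 $


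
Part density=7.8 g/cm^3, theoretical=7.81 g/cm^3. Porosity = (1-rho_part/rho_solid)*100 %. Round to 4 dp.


Porosity = (1-7.8/7.81)*100 = 0.128 %


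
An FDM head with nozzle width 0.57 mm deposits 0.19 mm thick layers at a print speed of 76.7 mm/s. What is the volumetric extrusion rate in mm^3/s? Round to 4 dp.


Rate = 0.57 * 0.19 * 76.7 = 8.3066 mm^3/s


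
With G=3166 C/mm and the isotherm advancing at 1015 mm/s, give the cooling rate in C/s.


CR = 3166 * 1015 = 3213490 C/s


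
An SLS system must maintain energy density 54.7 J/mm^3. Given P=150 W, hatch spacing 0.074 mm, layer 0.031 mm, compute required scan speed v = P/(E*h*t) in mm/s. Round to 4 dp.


v = 150 / (54.7*0.074*0.031) = 1195.3925 mm/s


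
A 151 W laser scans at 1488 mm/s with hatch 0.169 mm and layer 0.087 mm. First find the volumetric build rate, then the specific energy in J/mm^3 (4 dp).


Build rate = 1488 * 0.169 * 0.087 = 21.878064 mm^3/s
SE = 151 / 21.878064 = 6.9019 J/mm^3


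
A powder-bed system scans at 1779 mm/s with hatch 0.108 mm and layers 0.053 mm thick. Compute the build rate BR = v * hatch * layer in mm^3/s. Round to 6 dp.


Rate = 1779 * 0.108 * 0.053 = 10.182996 mm^3/s


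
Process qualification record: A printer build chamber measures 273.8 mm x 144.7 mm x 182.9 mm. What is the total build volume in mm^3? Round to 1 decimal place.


V = 273.8 * 144.7 * 182.9 = 7246289.5 mm^3


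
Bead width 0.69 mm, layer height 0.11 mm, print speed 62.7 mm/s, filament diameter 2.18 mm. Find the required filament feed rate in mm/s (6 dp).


Q = 0.69 * 0.11 * 62.7 = 4.75893 mm^3/s
A_fil = pi*(2.18/2)^2 = 3.73252623 mm^2
v_feed = 4.75893 / 3.73252623 = 1.274989 mm/s


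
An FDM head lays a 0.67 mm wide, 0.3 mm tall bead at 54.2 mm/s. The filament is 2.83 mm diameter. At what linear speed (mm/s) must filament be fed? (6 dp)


Q = 0.67 * 0.3 * 54.2 = 10.8942 mm^3/s
A_fil = pi*(2.83/2)^2 = 6.29017535 mm^2
v_feed = 10.8942 / 6.29017535 = 1.731939 mm/s


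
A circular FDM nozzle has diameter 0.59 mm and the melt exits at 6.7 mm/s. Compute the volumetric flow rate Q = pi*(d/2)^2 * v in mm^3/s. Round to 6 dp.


A = pi*(0.59/2)^2 = 0.2733971 mm^2
Q = 0.2733971 * 6.7 = 1.831761 mm^3/s


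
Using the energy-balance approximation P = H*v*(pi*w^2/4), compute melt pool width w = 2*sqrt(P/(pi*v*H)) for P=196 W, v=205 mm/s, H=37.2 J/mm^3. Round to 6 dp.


w = 2*sqrt(196/(pi*205*37.2)) = 0.180898 mm


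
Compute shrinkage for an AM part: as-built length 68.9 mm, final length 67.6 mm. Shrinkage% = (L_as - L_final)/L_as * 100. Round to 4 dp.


Shrinkage = ((68.9-67.6)/68.9)*100 = 1.8868 %


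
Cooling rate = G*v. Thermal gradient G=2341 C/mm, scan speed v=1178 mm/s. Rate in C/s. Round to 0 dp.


CR = 2341 * 1178 = 2757698 C/s


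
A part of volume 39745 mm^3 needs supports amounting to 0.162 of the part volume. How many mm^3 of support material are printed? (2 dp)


V_support = 39745 * 0.162 = 6438.69 mm^3


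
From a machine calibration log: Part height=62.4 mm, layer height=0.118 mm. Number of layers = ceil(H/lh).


Layers = ceil(62.4/0.118) = 529


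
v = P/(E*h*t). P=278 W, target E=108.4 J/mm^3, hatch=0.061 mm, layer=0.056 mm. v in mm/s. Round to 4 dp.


v = 278 / (108.4*0.061*0.056) = 750.754 mm/s


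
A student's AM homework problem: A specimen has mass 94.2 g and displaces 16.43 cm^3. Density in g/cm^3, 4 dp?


rho = 94.2 / 16.43 = 5.7334 g/cm^3


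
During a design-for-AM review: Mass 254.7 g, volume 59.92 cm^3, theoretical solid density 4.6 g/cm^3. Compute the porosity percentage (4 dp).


rho_part = 254.7 / 59.92 = 4.25066756 g/cm^3
Porosity = (1 - 4.25066756/4.6)*100 = 7.5942 %


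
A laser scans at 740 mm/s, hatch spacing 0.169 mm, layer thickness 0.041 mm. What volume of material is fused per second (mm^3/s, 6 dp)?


Rate = 740 * 0.169 * 0.041 = 5.12746 mm^3/s


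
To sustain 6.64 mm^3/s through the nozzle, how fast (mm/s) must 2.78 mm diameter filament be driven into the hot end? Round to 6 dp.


A = pi*(2.78/2)^2 = 6.069871
v = 6.64 / 6.069871 = 1.093928 mm/s


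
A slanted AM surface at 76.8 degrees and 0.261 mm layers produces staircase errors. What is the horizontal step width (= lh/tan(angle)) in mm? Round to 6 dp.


step = 0.261 / tan(76.8) = 0.061217 mm


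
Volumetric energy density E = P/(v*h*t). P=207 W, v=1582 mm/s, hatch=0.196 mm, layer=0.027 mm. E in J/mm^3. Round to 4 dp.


E = 207 / (1582*0.196*0.027) = 24.7254 J/mm^3


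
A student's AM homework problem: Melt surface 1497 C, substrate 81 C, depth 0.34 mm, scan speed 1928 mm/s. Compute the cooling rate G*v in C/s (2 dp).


G = (1497-81)/0.34 = 4164.70588235 C/mm
CR = 4164.70588235 * 1928 = 8029552.94 C/s


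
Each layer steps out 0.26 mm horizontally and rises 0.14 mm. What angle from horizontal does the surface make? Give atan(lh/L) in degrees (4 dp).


angle = atan(0.14/0.26) = 28.3008 degrees


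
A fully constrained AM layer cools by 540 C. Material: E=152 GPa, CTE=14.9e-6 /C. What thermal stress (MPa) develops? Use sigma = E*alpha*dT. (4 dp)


sigma = 152*1000 * 14.9e-6 * 540 = 1222.992 MPa


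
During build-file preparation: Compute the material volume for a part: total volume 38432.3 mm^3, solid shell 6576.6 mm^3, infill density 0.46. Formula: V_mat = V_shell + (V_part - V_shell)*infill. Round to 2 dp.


V_infill = (38432.3 - 6576.6) * 0.46 = 14653.62
V_total = 6576.6 + 14653.62 = 21230.22 mm^3


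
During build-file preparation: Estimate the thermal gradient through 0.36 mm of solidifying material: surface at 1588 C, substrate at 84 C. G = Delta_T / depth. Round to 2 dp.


G = (1588-84)/0.36 = 4177.78 C/mm


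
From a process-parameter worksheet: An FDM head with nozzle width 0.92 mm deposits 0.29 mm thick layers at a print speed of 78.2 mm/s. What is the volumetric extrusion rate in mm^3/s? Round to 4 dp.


Rate = 0.92 * 0.29 * 78.2 = 20.8638 mm^3/s


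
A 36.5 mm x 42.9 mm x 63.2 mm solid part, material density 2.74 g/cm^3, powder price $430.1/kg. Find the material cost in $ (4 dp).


V = 36.5 * 42.9 * 63.2 = 98961.72 mm^3 = 98.96172 cm^3
Mass = 98.96172 * 2.74 / 1000 = 0.27115511 kg
Cost = 0.27115511 * 430.1 = 116.6238 $


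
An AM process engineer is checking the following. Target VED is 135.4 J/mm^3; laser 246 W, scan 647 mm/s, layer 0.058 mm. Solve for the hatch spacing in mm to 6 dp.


h = 246 / (135.4*647*0.058) = 0.048415 mm


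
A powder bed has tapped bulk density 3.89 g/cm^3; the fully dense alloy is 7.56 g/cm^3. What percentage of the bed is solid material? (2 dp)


Packing = (3.89/7.56)*100 = 51.46 %


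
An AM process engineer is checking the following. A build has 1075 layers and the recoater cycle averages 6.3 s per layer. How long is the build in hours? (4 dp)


t = 1075 * 6.3 / 3600 = 1.8813 hrs


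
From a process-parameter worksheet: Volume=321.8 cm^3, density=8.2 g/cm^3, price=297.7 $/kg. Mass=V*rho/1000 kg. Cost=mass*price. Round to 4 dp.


Mass = 321.8*8.2/1000 = 2.63876 kg
Cost = 2.63876 * 297.7 = 785.5589 $


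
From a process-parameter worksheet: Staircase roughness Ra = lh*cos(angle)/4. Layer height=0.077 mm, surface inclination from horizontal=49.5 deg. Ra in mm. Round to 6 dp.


Ra = 0.077 * cos(49.5) / 4 = 0.012502 mm


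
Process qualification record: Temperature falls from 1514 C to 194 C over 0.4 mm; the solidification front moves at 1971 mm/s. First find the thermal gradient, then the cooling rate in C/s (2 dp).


G = (1514-194)/0.4 = 3300.0 C/mm
CR = 3300.0 * 1971 = 6504300.0 C/s


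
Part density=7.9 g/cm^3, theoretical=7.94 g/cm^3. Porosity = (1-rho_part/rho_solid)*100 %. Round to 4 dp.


Porosity = (1-7.9/7.94)*100 = 0.5038 %


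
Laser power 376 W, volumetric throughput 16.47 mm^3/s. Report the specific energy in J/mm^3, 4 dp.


SE = 376 / 16.47 = 22.8294 J/mm^3


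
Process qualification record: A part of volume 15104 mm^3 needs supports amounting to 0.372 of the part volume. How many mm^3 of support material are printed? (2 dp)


V_support = 15104 * 0.372 = 5618.69 mm^3


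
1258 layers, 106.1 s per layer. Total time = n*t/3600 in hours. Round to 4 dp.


t = 1258 * 106.1 / 3600 = 37.0761 hrs


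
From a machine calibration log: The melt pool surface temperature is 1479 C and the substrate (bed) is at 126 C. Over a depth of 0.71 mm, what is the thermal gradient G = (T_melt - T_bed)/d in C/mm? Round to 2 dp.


G = (1479-126)/0.71 = 1905.63 C/mm


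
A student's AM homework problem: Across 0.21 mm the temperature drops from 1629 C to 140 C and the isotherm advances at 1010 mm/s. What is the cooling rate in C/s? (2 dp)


G = (1629-140)/0.21 = 7090.47619048 C/mm
CR = 7090.47619048 * 1010 = 7161380.95 C/s


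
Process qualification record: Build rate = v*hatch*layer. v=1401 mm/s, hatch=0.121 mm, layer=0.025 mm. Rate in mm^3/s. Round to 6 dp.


Rate = 1401 * 0.121 * 0.025 = 4.238025 mm^3/s


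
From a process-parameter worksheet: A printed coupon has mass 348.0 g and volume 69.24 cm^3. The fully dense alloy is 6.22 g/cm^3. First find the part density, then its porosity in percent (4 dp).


rho_part = 348.0 / 69.24 = 5.02599653 g/cm^3
Porosity = (1 - 5.02599653/6.22)*100 = 19.1962 %


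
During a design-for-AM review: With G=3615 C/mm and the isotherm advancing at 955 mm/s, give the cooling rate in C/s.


CR = 3615 * 955 = 3452325 C/s


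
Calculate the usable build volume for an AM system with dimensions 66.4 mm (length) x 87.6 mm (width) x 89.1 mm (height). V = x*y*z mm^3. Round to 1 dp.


V = 66.4 * 87.6 * 89.1 = 518262.6 mm^3


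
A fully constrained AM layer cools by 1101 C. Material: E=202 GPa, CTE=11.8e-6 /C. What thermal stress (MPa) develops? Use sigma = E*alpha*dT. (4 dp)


sigma = 202*1000 * 11.8e-6 * 1101 = 2624.3436 MPa


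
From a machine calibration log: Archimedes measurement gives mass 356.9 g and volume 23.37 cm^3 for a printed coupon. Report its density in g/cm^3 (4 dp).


rho = 356.9 / 23.37 = 15.2717 g/cm^3


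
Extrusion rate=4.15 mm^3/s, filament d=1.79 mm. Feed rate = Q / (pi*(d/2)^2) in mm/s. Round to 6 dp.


A = pi*(1.79/2)^2 = 2.516494
v = 4.15 / 2.516494 = 1.64912 mm/s


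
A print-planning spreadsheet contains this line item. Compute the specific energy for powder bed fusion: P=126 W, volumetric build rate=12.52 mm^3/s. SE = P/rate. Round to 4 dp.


SE = 126 / 12.52 = 10.0639 J/mm^3
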